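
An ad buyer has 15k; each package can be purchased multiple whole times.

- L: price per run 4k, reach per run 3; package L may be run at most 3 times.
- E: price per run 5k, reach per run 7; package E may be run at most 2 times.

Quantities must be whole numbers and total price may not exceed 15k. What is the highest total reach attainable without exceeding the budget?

17

This is a bounded integer knapsack.
E has the best ratio (7/5); taking only E gives at most 2×7 = 14 (stopped by the supply cap of 2).
Mixing does better — 1×L and 2×E: price 14 ≤ 15, reach 1·3 + 2·7 = 17.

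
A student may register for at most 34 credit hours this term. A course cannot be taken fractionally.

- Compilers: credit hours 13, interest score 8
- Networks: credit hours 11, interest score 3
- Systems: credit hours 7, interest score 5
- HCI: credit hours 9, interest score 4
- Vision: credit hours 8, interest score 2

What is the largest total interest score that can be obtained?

Compilers + Systems + HCI: credit hours 13 + 7 + 9 = 29 ≤ 34, interest score 8 + 5 + 4 = 17.
Compilers + Networks + Systems: credit hours 13 + 11 + 7 = 31 ≤ 34, interest score 8 + 3 + 5 = 16.
Best is Compilers, Systems, and HCI with total interest score 17.

17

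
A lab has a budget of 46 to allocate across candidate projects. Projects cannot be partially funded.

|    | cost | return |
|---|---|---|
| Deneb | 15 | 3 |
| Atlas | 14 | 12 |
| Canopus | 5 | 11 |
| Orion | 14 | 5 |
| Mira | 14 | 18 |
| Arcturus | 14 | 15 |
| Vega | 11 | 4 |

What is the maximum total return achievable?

Allowing fractional choices, the relaxed optimum would be about 55.1, but projects are indivisible.
Atlas + Mira + Arcturus: cost 14 + 14 + 14 = 42 ≤ 46, return 12 + 18 + 15 = 45.
Canopus + Mira + Arcturus + Vega: cost 5 + 14 + 14 + 11 = 44 ≤ 46, return 11 + 18 + 15 + 4 = 48.
Atlas + Canopus + Mira + Vega: cost 14 + 5 + 14 + 11 = 44 ≤ 46, return 12 + 11 + 18 + 4 = 45.
Best is Canopus, Mira, Arcturus, and Vega with total return 48.

48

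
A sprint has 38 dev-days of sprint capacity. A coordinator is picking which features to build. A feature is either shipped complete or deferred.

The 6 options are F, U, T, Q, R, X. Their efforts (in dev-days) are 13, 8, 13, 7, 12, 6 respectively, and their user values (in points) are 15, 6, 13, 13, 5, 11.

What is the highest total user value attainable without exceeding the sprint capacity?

45

This is a 0-1 knapsack instance.
F + U + Q + X: effort 13 + 8 + 7 + 6 = 34 ≤ 38, user value 15 + 6 + 13 + 11 = 45.
U + T + Q + X: effort 8 + 13 + 7 + 6 = 34 ≤ 38, user value 6 + 13 + 13 + 11 = 43.
F + Q + R + X: effort 13 + 7 + 12 + 6 = 38 ≤ 38, user value 15 + 13 + 5 + 11 = 44.
Best is F, U, Q, and X with total user value 45.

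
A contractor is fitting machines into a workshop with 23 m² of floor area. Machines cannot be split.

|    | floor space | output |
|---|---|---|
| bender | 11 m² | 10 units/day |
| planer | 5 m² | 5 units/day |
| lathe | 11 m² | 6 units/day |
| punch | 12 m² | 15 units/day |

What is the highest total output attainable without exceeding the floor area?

Take bender and punch: floor space 11 + 12 = 23 ≤ 23, output 10 + 15 = 25.
No other feasible combination does better.

25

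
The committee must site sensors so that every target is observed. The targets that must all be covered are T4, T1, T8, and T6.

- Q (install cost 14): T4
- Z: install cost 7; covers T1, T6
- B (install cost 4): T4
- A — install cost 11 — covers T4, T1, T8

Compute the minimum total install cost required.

18

The greedy cost-per-new-target heuristic would pick Z, B, and A for 22, but a cheaper cover exists.
Choose Z and A: together they cover T4, T1, T8, T6 — every target.
Total install cost: 7 + 11 = 18.
No cover costs less than 18.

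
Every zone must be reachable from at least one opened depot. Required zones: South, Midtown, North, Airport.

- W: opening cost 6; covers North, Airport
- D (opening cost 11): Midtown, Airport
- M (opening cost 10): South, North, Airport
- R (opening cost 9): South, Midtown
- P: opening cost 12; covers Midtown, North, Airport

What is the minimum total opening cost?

This is an integer covering problem.
Choose W and R: together they cover South, Midtown, North, Airport — every zone.
Total opening cost: 6 + 9 = 15.
No cover costs less than 15.

15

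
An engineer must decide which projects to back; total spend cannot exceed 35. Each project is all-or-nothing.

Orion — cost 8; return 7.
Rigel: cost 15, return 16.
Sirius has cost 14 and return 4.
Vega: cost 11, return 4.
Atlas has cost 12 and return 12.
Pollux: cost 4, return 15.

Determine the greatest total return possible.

Take Rigel, Atlas, and Pollux: cost 15 + 12 + 4 = 31 ≤ 35, return 16 + 12 + 15 = 43.
No other feasible combination does better.

43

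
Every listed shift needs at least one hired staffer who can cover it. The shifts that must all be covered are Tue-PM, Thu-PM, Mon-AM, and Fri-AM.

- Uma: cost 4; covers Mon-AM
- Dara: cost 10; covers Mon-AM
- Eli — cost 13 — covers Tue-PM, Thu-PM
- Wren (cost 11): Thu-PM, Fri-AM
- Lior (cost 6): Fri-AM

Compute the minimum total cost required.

The greedy cost-per-new-shift heuristic would pick Uma, Wren, and Eli for 28, but a cheaper cover exists.
Choose Uma, Eli, and Lior: together they cover Tue-PM, Thu-PM, Mon-AM, Fri-AM — every shift.
Total cost: 4 + 13 + 6 = 23.
No cover costs less than 23.

23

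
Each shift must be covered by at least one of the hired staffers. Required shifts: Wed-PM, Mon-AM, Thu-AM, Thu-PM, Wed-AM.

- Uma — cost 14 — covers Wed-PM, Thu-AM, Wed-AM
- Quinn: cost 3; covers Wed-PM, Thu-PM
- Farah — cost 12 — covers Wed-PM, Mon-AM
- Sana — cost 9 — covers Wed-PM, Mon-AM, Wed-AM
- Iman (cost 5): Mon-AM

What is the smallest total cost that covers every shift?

The greedy cost-per-new-shift heuristic would pick Quinn, Sana, and Uma for 26, but a cheaper cover exists.
Choose Uma, Quinn, and Iman: together they cover Wed-PM, Mon-AM, Thu-AM, Thu-PM, Wed-AM — every shift.
Total cost: 14 + 3 + 5 = 22.
No cover costs less than 22.

22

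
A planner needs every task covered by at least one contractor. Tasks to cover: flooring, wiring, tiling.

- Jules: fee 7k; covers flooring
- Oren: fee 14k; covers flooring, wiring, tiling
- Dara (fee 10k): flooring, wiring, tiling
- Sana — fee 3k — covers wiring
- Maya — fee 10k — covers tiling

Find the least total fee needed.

This is a weighted set-cover instance.
Dara alone covers flooring, wiring, tiling — every task.
Total fee: 10.

10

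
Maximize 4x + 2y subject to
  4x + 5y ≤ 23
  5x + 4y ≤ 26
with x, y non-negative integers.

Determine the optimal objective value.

20

The continuous relaxation peaks at (5.2, 0) with value 20.80; rounding to a feasible lattice point costs some objective.
(x,y)=(5,0): 4·5+5·0=20≤23, 5·5+4·0=25≤26, objective 20.
(x,y)=(4,1): 4·4+5·1=21≤23, 5·4+4·1=24≤26, objective 18.
No feasible integer point exceeds 20.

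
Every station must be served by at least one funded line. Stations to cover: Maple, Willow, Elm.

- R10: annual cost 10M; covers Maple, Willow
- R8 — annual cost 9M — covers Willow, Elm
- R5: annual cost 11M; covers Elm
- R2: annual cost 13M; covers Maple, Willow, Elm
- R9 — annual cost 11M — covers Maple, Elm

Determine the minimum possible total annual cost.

13

R2 alone covers Maple, Willow, Elm — every station.
Total annual cost: 13.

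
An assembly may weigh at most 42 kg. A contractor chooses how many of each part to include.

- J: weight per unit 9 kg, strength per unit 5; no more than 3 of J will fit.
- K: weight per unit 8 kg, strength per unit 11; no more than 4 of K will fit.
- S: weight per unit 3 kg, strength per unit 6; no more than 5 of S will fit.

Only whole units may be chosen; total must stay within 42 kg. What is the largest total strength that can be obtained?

4×K and 3×S: weight 41 ≤ 42, strength 4·11 + 3·6 = 62.
3×K and 5×S: weight 39 ≤ 42, strength 3·11 + 5·6 = 63.
Best is 63.

63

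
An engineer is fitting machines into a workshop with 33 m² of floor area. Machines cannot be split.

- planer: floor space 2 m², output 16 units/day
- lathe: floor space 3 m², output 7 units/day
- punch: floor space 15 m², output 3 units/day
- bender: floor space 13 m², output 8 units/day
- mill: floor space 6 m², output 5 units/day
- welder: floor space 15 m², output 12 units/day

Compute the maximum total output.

43

planer + lathe + bender + welder: floor space 2 + 3 + 13 + 15 = 33 ≤ 33, output 16 + 7 + 8 + 12 = 43.
planer + lathe + bender + mill: floor space 2 + 3 + 13 + 6 = 24 ≤ 33, output 16 + 7 + 8 + 5 = 36.
planer + lathe + mill + welder: floor space 2 + 3 + 6 + 15 = 26 ≤ 33, output 16 + 7 + 5 + 12 = 40.
Best is planer, lathe, bender, and welder with total output 43.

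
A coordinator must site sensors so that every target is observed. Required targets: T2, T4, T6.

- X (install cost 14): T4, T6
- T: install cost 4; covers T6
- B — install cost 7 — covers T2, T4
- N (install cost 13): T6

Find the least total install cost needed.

11

Choose T and B: together they cover T2, T4, T6 — every target.
Total install cost: 4 + 7 = 11.
No cover costs less than 11.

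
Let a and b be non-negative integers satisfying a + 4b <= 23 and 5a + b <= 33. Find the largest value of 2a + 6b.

Relaxing integrality, the LP optimum is 37.37 at (a,b) = (5.74, 4.32), which is not an integer point.
(a,b)=(3,5): 1·3+4·5=23≤23, 5·3+1·5=20≤33, objective 36.
(a,b)=(5,4): 1·5+4·4=21≤23, 5·5+1·4=29≤33, objective 34.
No feasible integer point exceeds 36.

36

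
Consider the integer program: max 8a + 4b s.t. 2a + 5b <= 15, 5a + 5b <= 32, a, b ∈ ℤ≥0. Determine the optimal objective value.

48

(a,b)=(6,0) is feasible, giving 48.
(a,b)=(5,1) is feasible, giving 44.
No feasible integer point exceeds 48.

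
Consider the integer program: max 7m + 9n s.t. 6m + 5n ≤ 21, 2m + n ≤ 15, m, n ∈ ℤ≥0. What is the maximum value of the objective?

The continuous relaxation peaks at (0, 4.2) with value 37.80; rounding to a feasible lattice point costs some objective.
(m,n)=(0,4): 6·0+5·4=20≤21, 2·0+1·4=4≤15, objective 36.
(m,n)=(1,3): 6·1+5·3=21≤21, 2·1+1·3=5≤15, objective 34.
(m,n)=(0,3): 6·0+5·3=15≤21, 2·0+1·3=3≤15, objective 27.
Maximum is 36 at (m,n)=(0,4).

36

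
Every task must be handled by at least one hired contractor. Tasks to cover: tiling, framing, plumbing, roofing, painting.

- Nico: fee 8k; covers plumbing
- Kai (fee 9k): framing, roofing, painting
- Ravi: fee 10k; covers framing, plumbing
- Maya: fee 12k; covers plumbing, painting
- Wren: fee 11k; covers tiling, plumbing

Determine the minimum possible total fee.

20

This is a weighted set-cover instance.
Choose Kai and Wren: together they cover tiling, framing, plumbing, roofing, painting — every task.
Total fee: 9 + 11 = 20.
No cover costs less than 20.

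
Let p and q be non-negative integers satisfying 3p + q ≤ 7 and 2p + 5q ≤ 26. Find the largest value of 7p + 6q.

(p,q)=(1,4): 3·1+1·4=7≤7, 2·1+5·4=22≤26, objective 31.
(p,q)=(0,5): 3·0+1·5=5≤7, 2·0+5·5=25≤26, objective 30.
(p,q)=(1,3): 3·1+1·3=6≤7, 2·1+5·3=17≤26, objective 25.
No feasible integer point exceeds 31.

31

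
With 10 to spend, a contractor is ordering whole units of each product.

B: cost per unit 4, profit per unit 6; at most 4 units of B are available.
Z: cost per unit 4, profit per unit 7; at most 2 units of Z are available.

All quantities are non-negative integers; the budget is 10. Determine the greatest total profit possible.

This is a bounded integer knapsack.
1×B and 1×Z: cost 8 ≤ 10, profit 1·6 + 1·7 = 13.
2×Z: cost 8 ≤ 10, profit 2·7 = 14.
Best is 14.

14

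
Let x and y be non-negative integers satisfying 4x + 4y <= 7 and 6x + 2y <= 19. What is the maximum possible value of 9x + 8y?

9

The continuous relaxation peaks at (1.75, 0) with value 15.75; rounding to a feasible lattice point costs some objective.
(x,y)=(1,0): 4·1+4·0=4≤7, 6·1+2·0=6≤19, objective 9.
(x,y)=(0,1): 4·0+4·1=4≤7, 6·0+2·1=2≤19, objective 8.
(x,y)=(0,0): 4·0+4·0=0≤7, 6·0+2·0=0≤19, objective 0.
The best lattice point is (1,0), giving 9.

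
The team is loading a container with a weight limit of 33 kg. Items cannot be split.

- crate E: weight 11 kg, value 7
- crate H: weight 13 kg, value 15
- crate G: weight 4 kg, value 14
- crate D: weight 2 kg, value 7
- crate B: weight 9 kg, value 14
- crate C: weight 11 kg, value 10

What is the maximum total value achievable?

50

Allowing fractional choices, the relaxed optimum would be about 54.5, but items are indivisible.
crate H + crate G + crate D + crate C: weight 13 + 4 + 2 + 11 = 30 ≤ 33, value 15 + 14 + 7 + 10 = 46.
crate H + crate G + crate D + crate B: weight 13 + 4 + 2 + 9 = 28 ≤ 33, value 15 + 14 + 7 + 14 = 50.
crate G + crate D + crate B + crate C: weight 4 + 2 + 9 + 11 = 26 ≤ 33, value 14 + 7 + 14 + 10 = 45.
Best is crate H, crate G, crate D, and crate B with total value 50.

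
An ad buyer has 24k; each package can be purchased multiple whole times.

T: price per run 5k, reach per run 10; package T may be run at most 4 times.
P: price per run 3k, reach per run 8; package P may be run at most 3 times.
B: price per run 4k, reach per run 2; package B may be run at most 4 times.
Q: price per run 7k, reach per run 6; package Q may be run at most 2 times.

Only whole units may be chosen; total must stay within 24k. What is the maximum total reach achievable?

54

P has the best ratio (8/3); taking only P gives at most 3×8 = 24 (stopped by the supply cap of 3).
Mixing does better — 3×T and 3×P: price 24 ≤ 24, reach 3·10 + 3·8 = 54.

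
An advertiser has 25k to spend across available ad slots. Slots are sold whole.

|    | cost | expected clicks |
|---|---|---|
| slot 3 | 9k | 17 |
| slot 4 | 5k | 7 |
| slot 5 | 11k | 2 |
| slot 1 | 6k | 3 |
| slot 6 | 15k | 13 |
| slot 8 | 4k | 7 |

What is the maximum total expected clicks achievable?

This is a 0-1 knapsack instance.
Allowing fractional choices, the relaxed optimum would be about 37.1, but ad slots are indivisible.
slot 3 + slot 6: cost 9 + 15 = 24 ≤ 25, expected clicks 17 + 13 = 30.
slot 3 + slot 4 + slot 8: cost 9 + 5 + 4 = 18 ≤ 25, expected clicks 17 + 7 + 7 = 31.
slot 3 + slot 4 + slot 1 + slot 8: cost 9 + 5 + 6 + 4 = 24 ≤ 25, expected clicks 17 + 7 + 3 + 7 = 34.
Best is slot 3, slot 4, slot 1, and slot 8 with total expected clicks 34.

34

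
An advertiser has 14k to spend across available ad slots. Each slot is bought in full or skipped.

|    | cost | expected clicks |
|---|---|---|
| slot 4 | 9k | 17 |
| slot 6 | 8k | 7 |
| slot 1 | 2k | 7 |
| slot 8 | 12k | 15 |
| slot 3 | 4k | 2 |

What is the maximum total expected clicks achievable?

This is an integer program with binary decision variables.
slot 1 + slot 8: cost 2 + 12 = 14 ≤ 14, expected clicks 7 + 15 = 22.
slot 4 + slot 1: cost 9 + 2 = 11 ≤ 14, expected clicks 17 + 7 = 24.
slot 4 + slot 3: cost 9 + 4 = 13 ≤ 14, expected clicks 17 + 2 = 19.
Best is slot 4 and slot 1 with total expected clicks 24.

24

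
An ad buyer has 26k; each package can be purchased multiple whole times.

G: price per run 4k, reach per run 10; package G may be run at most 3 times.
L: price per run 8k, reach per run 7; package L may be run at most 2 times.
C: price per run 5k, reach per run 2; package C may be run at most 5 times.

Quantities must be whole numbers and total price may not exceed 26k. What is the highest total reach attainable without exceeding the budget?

3×G and 1×L: price 20 ≤ 26, reach 3·10 + 1·7 = 37.
3×G, 1×L, and 1×C: price 25 ≤ 26, reach 3·10 + 1·7 + 1·2 = 39.
Best is 39.

39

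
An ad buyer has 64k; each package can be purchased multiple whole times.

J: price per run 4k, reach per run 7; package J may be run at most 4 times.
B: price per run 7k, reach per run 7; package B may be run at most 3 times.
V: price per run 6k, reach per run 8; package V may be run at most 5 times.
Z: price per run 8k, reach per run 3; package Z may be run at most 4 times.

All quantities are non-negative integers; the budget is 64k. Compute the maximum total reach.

This is a bounded integer knapsack.
3×J, 3×B, and 5×V: price 63 ≤ 64, reach 3·7 + 3·7 + 5·8 = 82.
4×J, 2×B, and 5×V: price 60 ≤ 64, reach 4·7 + 2·7 + 5·8 = 82.
Best is 82.

82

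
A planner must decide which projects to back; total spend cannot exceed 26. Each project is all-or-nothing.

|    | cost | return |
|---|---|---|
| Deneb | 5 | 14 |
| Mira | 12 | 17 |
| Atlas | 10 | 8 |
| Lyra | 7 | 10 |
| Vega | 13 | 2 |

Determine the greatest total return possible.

Allowing fractional choices, the relaxed optimum would be about 42.6, but projects are indivisible.
Deneb + Mira + Lyra: cost 5 + 12 + 7 = 24 ≤ 26, return 14 + 17 + 10 = 41.
Deneb + Mira: cost 5 + 12 = 17 ≤ 26, return 14 + 17 = 31.
Deneb + Atlas + Lyra: cost 5 + 10 + 7 = 22 ≤ 26, return 14 + 8 + 10 = 32.
Best is Deneb, Mira, and Lyra with total return 41.

41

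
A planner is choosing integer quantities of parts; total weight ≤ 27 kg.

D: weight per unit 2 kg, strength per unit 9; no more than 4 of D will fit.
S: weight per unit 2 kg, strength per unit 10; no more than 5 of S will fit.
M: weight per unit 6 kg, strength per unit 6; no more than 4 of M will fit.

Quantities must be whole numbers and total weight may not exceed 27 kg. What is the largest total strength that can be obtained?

This is a bounded integer knapsack.
4×D, 5×S, and 1×M: weight 24 ≤ 27, strength 4·9 + 5·10 + 1·6 = 92.
4×D and 5×S: weight 18 ≤ 27, strength 4·9 + 5·10 = 86.
Best is 92.

92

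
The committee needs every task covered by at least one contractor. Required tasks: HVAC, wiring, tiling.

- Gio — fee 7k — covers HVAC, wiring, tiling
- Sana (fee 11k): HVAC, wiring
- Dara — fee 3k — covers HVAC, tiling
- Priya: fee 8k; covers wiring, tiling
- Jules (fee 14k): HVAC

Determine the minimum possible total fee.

7

The greedy cost-per-new-task heuristic would pick Dara and Gio for 10, but a cheaper cover exists.
Gio alone covers HVAC, wiring, tiling — every task.
Total fee: 7.
No cover costs less than 7.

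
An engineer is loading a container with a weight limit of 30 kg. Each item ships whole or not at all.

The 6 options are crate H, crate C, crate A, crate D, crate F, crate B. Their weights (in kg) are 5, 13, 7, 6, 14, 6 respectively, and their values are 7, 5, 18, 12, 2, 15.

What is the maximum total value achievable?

52

Take crate H, crate A, crate D, and crate B: weight 5 + 7 + 6 + 6 = 24 ≤ 30, value 7 + 18 + 12 + 15 = 52.
No other feasible combination does better.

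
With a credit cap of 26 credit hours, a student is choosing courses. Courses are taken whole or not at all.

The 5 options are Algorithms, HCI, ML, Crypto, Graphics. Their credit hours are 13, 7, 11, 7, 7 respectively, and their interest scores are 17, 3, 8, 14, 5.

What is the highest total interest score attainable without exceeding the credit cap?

31

ML + Crypto + Graphics: credit hours 11 + 7 + 7 = 25 ≤ 26, interest score 8 + 14 + 5 = 27.
Algorithms + ML: credit hours 13 + 11 = 24 ≤ 26, interest score 17 + 8 = 25.
Algorithms + Crypto: credit hours 13 + 7 = 20 ≤ 26, interest score 17 + 14 = 31.
Best is Algorithms and Crypto with total interest score 31.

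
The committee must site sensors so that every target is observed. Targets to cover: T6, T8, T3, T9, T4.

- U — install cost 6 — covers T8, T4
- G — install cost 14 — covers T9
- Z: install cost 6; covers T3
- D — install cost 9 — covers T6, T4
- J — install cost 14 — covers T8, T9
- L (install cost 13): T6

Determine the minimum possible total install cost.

29

The greedy cost-per-new-target heuristic would pick U, Z, D, and G for 35, but a cheaper cover exists.
Choose Z, D, and J: together they cover T6, T8, T3, T9, T4 — every target.
Total install cost: 6 + 9 + 14 = 29.
No cover costs less than 29.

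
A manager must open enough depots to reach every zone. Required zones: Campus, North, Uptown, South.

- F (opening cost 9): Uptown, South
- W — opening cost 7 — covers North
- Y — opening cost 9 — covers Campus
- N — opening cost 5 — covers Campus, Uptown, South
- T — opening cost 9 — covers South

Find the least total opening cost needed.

Choose W and N: together they cover Campus, North, Uptown, South — every zone.
Total opening cost: 7 + 5 = 12.
No cover costs less than 12.

12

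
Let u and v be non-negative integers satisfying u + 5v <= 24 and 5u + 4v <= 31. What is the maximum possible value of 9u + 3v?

54

(u,v)=(6,0) is feasible, giving 54.
(u,v)=(5,1) is feasible, giving 48.
The best lattice point is (6,0), giving 54.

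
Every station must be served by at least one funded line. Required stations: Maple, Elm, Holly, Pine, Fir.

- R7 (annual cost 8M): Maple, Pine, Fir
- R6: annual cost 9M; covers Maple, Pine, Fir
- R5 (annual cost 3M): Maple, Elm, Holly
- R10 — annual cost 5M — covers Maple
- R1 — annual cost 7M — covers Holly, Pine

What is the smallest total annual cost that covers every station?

11

This is an integer covering problem.
Choose R7 and R5: together they cover Maple, Elm, Holly, Pine, Fir — every station.
Total annual cost: 8 + 3 = 11.
No cover costs less than 11.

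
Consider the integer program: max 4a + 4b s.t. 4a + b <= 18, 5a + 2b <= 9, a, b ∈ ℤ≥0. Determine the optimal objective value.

16

Relaxing integrality, the LP optimum is 18.00 at (a,b) = (0, 4.5), which is not an integer point.
(a,b)=(0,4): 4·0+1·4=4≤18, 5·0+2·4=8≤9, objective 16.
(a,b)=(0,3): 4·0+1·3=3≤18, 5·0+2·3=6≤9, objective 12.
The best lattice point is (0,4), giving 16.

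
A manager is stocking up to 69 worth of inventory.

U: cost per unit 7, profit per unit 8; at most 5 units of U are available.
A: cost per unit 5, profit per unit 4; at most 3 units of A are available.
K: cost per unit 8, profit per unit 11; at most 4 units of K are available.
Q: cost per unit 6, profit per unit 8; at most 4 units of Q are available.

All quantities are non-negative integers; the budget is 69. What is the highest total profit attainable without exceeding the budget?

89

This is a bounded integer knapsack.
K has the best ratio (11/8); taking only K gives at most 4×11 = 44 (stopped by the supply cap of 4).
Mixing does better — 3×U, 3×K, and 4×Q: cost 69 ≤ 69, profit 3·8 + 3·11 + 4·8 = 89.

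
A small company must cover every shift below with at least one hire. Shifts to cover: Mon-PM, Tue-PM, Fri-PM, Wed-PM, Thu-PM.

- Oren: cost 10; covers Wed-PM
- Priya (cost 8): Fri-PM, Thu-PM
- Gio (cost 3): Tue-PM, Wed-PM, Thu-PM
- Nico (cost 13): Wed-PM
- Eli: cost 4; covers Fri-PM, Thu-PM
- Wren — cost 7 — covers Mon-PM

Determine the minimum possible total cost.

This is a weighted set-cover instance.
Choose Gio, Eli, and Wren: together they cover Mon-PM, Tue-PM, Fri-PM, Wed-PM, Thu-PM — every shift.
Total cost: 3 + 4 + 7 = 14.
No cover costs less than 14.

14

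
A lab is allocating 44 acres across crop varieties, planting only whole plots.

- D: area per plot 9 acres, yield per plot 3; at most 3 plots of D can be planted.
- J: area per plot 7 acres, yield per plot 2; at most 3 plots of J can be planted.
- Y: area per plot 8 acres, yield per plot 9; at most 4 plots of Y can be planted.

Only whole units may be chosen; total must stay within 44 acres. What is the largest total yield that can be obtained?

39

This is a bounded integer knapsack.
1×J and 4×Y: area 39 ≤ 44, yield 1·2 + 4·9 = 38.
1×D and 4×Y: area 41 ≤ 44, yield 1·3 + 4·9 = 39.
Best is 39.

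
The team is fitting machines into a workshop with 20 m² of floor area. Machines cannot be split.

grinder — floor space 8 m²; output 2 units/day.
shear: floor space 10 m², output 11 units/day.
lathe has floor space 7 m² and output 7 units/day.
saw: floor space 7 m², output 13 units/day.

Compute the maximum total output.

Take shear and saw: floor space 10 + 7 = 17 ≤ 20, output 11 + 13 = 24.
No other feasible combination does better.

24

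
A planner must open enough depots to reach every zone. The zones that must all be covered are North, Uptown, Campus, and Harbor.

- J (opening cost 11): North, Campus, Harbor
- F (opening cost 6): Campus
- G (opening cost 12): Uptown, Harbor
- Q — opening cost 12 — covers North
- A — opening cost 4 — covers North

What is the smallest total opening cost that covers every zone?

22

This is an integer covering problem.
The greedy cost-per-new-zone heuristic would pick J and G for 23, but a cheaper cover exists.
Choose F, G, and A: together they cover North, Uptown, Campus, Harbor — every zone.
Total opening cost: 6 + 12 + 4 = 22.
No cover costs less than 22.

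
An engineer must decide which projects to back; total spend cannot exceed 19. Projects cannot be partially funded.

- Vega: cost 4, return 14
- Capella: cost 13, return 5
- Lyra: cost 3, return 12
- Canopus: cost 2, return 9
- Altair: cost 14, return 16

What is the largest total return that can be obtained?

37

This is a 0-1 knapsack instance.
Allowing fractional choices, the relaxed optimum would be about 46.4, but projects are indivisible.
Vega + Lyra + Canopus: cost 4 + 3 + 2 = 9 ≤ 19, return 14 + 12 + 9 = 35.
Lyra + Canopus + Altair: cost 3 + 2 + 14 = 19 ≤ 19, return 12 + 9 + 16 = 37.
Vega + Altair: cost 4 + 14 = 18 ≤ 19, return 14 + 16 = 30.
Best is Lyra, Canopus, and Altair with total return 37.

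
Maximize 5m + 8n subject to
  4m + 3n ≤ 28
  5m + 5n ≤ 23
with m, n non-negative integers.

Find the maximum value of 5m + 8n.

32

Relaxing integrality, the LP optimum is 36.80 at (m,n) = (0, 4.6), which is not an integer point.
(m,n)=(0,4): 4·0+3·4=12≤28, 5·0+5·4=20≤23, objective 32.
(m,n)=(1,3): 4·1+3·3=13≤28, 5·1+5·3=20≤23, objective 29.
(m,n)=(0,3): 4·0+3·3=9≤28, 5·0+5·3=15≤23, objective 24.
No feasible integer point exceeds 32.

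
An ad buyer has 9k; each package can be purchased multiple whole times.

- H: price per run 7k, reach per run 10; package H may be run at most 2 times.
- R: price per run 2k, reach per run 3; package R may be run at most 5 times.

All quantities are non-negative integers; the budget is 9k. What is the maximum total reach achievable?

13

1×H and 1×R: price 9 ≤ 9, reach 1·10 + 1·3 = 13.
4×R: price 8 ≤ 9, reach 4·3 = 12.
Best is 13.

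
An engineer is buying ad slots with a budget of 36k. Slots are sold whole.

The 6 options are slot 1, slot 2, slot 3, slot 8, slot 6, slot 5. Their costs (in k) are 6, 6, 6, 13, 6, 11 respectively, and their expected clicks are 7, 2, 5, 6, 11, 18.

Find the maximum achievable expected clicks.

43

Take slot 1, slot 2, slot 3, slot 6, and slot 5: cost 6 + 6 + 6 + 6 + 11 = 35 ≤ 36, expected clicks 7 + 2 + 5 + 11 + 18 = 43.
No other feasible combination does better.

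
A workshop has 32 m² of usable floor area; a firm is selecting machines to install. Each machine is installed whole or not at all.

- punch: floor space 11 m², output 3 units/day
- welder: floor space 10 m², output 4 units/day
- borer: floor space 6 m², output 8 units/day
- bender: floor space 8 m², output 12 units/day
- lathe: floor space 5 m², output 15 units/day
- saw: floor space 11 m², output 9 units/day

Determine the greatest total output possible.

44

Take borer, bender, lathe, and saw: floor space 6 + 8 + 5 + 11 = 30 ≤ 32, output 8 + 12 + 15 + 9 = 44.
No other feasible combination does better.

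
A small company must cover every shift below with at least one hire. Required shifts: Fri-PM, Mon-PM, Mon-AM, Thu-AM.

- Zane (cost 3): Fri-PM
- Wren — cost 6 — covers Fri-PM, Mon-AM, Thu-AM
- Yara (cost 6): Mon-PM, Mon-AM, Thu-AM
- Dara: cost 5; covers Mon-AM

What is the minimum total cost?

9

The greedy cost-per-new-shift heuristic would pick Wren and Yara for 12, but a cheaper cover exists.
Choose Zane and Yara: together they cover Fri-PM, Mon-PM, Mon-AM, Thu-AM — every shift.
Total cost: 3 + 6 = 9.
No cover costs less than 9.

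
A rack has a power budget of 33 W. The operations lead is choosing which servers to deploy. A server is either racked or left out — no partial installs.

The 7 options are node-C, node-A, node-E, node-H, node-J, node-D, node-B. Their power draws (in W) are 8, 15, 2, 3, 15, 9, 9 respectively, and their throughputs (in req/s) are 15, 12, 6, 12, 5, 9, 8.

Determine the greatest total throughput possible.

Take node-C, node-E, node-H, node-D, and node-B: power draw 8 + 2 + 3 + 9 + 9 = 31 ≤ 33, throughput 15 + 6 + 12 + 9 + 8 = 50.
No other feasible combination does better.

50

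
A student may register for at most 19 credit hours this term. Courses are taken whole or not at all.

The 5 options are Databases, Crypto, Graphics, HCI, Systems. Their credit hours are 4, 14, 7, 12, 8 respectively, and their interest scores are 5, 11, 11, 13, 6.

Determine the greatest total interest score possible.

This is an integer program with binary decision variables.
Take Graphics and HCI: credit hours 7 + 12 = 19 ≤ 19, interest score 11 + 13 = 24.
No other feasible combination does better.

24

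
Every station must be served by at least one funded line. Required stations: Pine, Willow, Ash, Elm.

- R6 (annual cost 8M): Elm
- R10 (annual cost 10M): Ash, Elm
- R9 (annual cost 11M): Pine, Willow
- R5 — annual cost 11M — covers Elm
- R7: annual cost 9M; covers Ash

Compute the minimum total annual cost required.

Choose R10 and R9: together they cover Pine, Willow, Ash, Elm — every station.
Total annual cost: 10 + 11 = 21.
No cover costs less than 21.

21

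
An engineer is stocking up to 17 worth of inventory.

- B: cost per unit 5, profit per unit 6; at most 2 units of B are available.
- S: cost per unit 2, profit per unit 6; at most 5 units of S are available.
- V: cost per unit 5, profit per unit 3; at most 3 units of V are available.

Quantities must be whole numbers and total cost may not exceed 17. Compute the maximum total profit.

36

Take 1×B and 5×S: cost 15 ≤ 17, profit 1·6 + 5·6 = 36.
S has the best ratio (6/2) and is taken to its limit of 5; remaining capacity is filled optimally with the others.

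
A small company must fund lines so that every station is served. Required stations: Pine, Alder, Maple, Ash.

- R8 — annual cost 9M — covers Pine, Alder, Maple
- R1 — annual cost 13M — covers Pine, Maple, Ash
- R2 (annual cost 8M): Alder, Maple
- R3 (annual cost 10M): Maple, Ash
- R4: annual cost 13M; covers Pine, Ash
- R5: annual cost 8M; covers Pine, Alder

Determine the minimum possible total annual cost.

This is an integer covering problem.
Choose R3 and R5: together they cover Pine, Alder, Maple, Ash — every station.
Total annual cost: 10 + 8 = 18.

18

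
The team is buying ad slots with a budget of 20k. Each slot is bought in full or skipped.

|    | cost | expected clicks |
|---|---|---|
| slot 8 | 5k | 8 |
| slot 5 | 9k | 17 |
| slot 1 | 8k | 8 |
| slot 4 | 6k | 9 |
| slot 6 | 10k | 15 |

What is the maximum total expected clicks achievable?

slot 5 + slot 6: cost 9 + 10 = 19 ≤ 20, expected clicks 17 + 15 = 32.
slot 8 + slot 5 + slot 4: cost 5 + 9 + 6 = 20 ≤ 20, expected clicks 8 + 17 + 9 = 34.
slot 5 + slot 4: cost 9 + 6 = 15 ≤ 20, expected clicks 17 + 9 = 26.
Best is slot 8, slot 5, and slot 4 with total expected clicks 34.

34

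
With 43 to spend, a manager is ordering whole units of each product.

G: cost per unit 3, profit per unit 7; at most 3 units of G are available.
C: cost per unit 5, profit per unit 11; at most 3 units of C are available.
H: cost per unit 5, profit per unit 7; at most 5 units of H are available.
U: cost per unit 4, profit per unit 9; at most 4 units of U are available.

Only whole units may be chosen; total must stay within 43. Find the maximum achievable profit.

G has the best ratio (7/3); taking only G gives at most 3×7 = 21 (stopped by the supply cap of 3).
Mixing does better — 2×G, 3×C, 1×H, and 4×U: cost 42 ≤ 43, profit 2·7 + 3·11 + 1·7 + 4·9 = 90.

90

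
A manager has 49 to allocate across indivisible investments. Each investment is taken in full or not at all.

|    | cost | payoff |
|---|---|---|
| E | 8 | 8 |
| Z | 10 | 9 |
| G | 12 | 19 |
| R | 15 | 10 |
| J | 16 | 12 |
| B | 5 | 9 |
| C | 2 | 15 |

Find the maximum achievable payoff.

Take Z, G, J, B, and C: cost 10 + 12 + 16 + 5 + 2 = 45 ≤ 49, payoff 9 + 19 + 12 + 9 + 15 = 64.
No other feasible combination does better.

64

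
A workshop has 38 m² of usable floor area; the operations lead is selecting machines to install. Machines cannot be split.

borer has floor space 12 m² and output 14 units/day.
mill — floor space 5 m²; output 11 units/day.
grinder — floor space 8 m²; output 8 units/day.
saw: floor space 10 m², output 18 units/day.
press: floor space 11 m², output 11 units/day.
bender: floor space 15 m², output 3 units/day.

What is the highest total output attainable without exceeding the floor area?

borer + mill + grinder + saw: floor space 12 + 5 + 8 + 10 = 35 ≤ 38, output 14 + 11 + 8 + 18 = 51.
borer + mill + saw + press: floor space 12 + 5 + 10 + 11 = 38 ≤ 38, output 14 + 11 + 18 + 11 = 54.
Best is borer, mill, saw, and press with total output 54.

54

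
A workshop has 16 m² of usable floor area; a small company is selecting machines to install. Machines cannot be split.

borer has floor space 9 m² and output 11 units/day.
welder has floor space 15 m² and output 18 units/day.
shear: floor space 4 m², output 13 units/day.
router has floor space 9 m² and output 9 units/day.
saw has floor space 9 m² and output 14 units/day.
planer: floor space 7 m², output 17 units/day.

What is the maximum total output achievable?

31

This is a 0-1 knapsack instance.
Allowing fractional choices, the relaxed optimum would be about 37.8, but machines are indivisible.
borer + planer: floor space 9 + 7 = 16 ≤ 16, output 11 + 17 = 28.
saw + planer: floor space 9 + 7 = 16 ≤ 16, output 14 + 17 = 31.
shear + planer: floor space 4 + 7 = 11 ≤ 16, output 13 + 17 = 30.
Best is saw and planer with total output 31.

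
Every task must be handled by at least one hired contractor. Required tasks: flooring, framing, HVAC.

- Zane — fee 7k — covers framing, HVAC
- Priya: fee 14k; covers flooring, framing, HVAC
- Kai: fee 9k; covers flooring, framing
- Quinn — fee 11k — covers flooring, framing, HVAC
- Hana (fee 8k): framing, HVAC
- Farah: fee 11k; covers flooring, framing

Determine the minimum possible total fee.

The greedy cost-per-new-task heuristic would pick Zane and Kai for 16, but a cheaper cover exists.
Quinn alone covers flooring, framing, HVAC — every task.
Total fee: 11.
No cover costs less than 11.

11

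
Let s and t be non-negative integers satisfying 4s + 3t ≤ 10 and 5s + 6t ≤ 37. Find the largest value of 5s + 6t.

18

The continuous relaxation peaks at (0, 3.33) with value 20.00; rounding to a feasible lattice point costs some objective.
(s,t)=(0,3): 4·0+3·3=9≤10, 5·0+6·3=18≤37, objective 18.
(s,t)=(1,2): 4·1+3·2=10≤10, 5·1+6·2=17≤37, objective 17.
(s,t)=(0,2): 4·0+3·2=6≤10, 5·0+6·2=12≤37, objective 12.
Maximum is 18 at (s,t)=(0,3).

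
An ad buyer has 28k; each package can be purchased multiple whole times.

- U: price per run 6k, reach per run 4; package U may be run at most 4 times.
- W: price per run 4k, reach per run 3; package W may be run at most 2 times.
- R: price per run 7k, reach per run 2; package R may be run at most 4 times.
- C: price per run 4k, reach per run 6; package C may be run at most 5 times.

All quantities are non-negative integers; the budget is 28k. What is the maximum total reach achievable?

36

C has the best ratio (6/4); taking only C gives at most 5×6 = 30 (stopped by the supply cap of 5).
Mixing does better — 2×W and 5×C: price 28 ≤ 28, reach 2·3 + 5·6 = 36.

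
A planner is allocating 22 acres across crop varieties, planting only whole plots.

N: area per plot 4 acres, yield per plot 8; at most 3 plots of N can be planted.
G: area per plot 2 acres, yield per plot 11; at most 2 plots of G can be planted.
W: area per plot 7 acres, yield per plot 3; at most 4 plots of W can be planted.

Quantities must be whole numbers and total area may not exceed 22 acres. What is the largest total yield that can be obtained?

This is a bounded integer knapsack.
Take 3×N and 2×G: area 16 ≤ 22, yield 3·8 + 2·11 = 46.
G has the best ratio (11/2) and is taken to its limit of 2; remaining capacity is filled optimally with the others.

46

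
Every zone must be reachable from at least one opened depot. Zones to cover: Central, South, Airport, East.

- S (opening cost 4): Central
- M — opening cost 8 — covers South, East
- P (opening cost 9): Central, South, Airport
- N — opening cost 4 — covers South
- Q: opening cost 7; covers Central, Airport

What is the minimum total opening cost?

15

This is a weighted set-cover instance.
The greedy cost-per-new-zone heuristic would pick P and M for 17, but a cheaper cover exists.
Choose M and Q: together they cover Central, South, Airport, East — every zone.
Total opening cost: 8 + 7 = 15.
No cover costs less than 15.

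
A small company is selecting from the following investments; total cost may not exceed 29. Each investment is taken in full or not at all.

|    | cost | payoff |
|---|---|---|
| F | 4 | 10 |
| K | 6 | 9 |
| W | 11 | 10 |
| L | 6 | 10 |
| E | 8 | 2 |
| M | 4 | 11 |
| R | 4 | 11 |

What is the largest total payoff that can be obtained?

52

Allowing fractional choices, the relaxed optimum would be about 55.5, but investments are indivisible.
F + K + L + M + R: cost 4 + 6 + 6 + 4 + 4 = 24 ≤ 29, payoff 10 + 9 + 10 + 11 + 11 = 51.
F + W + L + M + R: cost 4 + 11 + 6 + 4 + 4 = 29 ≤ 29, payoff 10 + 10 + 10 + 11 + 11 = 52.
F + K + W + M + R: cost 4 + 6 + 11 + 4 + 4 = 29 ≤ 29, payoff 10 + 9 + 10 + 11 + 11 = 51.
Best is F, W, L, M, and R with total payoff 52.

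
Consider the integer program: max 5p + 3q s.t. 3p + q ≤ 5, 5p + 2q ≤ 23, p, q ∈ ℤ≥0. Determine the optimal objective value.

15

(p,q)=(0,5) is feasible, giving 15.
(p,q)=(0,4) is feasible, giving 12.
The best lattice point is (0,5), giving 15.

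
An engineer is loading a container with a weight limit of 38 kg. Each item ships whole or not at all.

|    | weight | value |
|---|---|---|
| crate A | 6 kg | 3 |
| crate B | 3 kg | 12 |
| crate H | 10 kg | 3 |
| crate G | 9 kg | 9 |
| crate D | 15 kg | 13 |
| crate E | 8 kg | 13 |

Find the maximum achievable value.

47

crate A + crate B + crate D + crate E: weight 6 + 3 + 15 + 8 = 32 ≤ 38, value 3 + 12 + 13 + 13 = 41.
crate B + crate H + crate D + crate E: weight 3 + 10 + 15 + 8 = 36 ≤ 38, value 12 + 3 + 13 + 13 = 41.
crate B + crate G + crate D + crate E: weight 3 + 9 + 15 + 8 = 35 ≤ 38, value 12 + 9 + 13 + 13 = 47.
Best is crate B, crate G, crate D, and crate E with total value 47.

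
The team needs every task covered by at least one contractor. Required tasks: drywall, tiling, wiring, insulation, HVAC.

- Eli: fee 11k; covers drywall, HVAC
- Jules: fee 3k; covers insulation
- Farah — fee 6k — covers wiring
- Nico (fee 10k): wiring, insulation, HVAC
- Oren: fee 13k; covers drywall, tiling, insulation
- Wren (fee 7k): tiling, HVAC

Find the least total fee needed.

Choose Nico and Oren: together they cover drywall, tiling, wiring, insulation, HVAC — every task.
Total fee: 10 + 13 = 23.

23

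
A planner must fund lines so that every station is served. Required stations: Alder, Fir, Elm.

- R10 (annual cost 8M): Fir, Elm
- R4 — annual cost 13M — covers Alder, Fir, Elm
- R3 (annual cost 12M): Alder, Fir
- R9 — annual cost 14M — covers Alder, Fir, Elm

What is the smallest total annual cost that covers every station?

13

The greedy cost-per-new-station heuristic would pick R10 and R3 for 20, but a cheaper cover exists.
R4 alone covers Alder, Fir, Elm — every station.
Total annual cost: 13.
No cover costs less than 13.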